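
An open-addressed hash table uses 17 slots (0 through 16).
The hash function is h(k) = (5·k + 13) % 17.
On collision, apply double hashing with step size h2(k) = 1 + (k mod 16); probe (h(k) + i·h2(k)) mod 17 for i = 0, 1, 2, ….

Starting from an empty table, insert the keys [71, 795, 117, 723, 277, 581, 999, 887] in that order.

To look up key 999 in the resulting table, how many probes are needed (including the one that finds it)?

2

Insert 71: h=11, slot 11 empty → index 11.
Insert 795: h=10, slot 10 empty → index 10.
Insert 117: h=3, slot 3 empty → index 3.
Insert 723: h=7, slot 7 empty → index 7.
Insert 277: h=4, slot 4 empty → index 4.
Insert 581: h=11, h2=6, slot 11 occupied → index 0.
Insert 999: h=10, h2=8, slot 10 occupied → index 1.
Insert 887: h=11, h2=8, slot 11 occupied → index 2.
Table: [581, 999, 887, 117, 277, ., ., 723, ., ., 795, 71, ., ., ., ., .]
Lookup 999: h=10, h2=8, probe 10,1 → found at 1.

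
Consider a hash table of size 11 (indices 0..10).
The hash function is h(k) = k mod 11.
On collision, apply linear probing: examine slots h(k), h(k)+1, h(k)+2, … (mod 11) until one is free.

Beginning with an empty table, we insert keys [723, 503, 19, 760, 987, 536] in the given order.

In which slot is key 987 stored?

0

723 hashes to 8; slot 8 is free -> place at 8.
503 hashes to 8; 8 taken -> place at 9.
19 hashes to 8; 8,9 taken -> place at 10.
760 hashes to 1; slot 1 is free -> place at 1.
987 hashes to 8; 8,9,10 taken -> place at 0.
536 hashes to 8; 8,9,10,0,1 taken -> place at 2.
Table: [987, 760, 536, ∅, ∅, ∅, ∅, ∅, 723, 503, 19]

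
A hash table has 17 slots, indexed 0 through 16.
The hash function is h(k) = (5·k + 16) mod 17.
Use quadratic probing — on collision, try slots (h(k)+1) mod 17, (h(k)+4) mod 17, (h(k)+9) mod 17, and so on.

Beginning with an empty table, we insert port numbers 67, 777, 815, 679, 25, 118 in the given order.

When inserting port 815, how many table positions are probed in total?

2

67 hashes to 11; slot 11 is free => place at 11.
777 hashes to 8; slot 8 is free => place at 8.
815 hashes to 11; 11 taken => place at 12.
679 hashes to 11; 11,12 taken => place at 15.
25 hashes to 5; slot 5 is free => place at 5.
118 hashes to 11; 11,12,15 taken => place at 3.
Table: [∅, ∅, ∅, 118, ∅, 25, ∅, ∅, 777, ∅, ∅, 67, 815, ∅, ∅, 679, ∅]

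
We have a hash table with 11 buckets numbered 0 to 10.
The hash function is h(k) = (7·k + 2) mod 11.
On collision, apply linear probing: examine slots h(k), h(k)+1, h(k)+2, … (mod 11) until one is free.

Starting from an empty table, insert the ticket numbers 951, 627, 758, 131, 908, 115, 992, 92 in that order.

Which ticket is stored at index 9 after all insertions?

92

Insert 951: h=4, slot 4 empty → index 4.
Insert 627: h=2, slot 2 empty → index 2.
Insert 758: h=6, slot 6 empty → index 6.
Insert 131: h=6, slot 6 occupied → index 7.
Insert 908: h=0, slot 0 empty → index 0.
Insert 115: h=4, slot 4 occupied → index 5.
Insert 992: h=5, slots 5,6,7 occupied → index 8.
Insert 92: h=8, slot 8 occupied → index 9.
Table: [908, -, 627, -, 951, 115, 758, 131, 992, 92, -]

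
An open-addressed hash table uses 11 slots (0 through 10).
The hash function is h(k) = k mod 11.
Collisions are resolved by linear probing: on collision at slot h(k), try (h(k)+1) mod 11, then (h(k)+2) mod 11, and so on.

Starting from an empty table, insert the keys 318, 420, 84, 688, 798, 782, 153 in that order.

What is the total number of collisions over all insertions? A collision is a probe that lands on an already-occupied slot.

318: h=10 -> slot 10
420: h=2 -> slot 2
84: h=7 -> slot 7
688: h=6 -> slot 6
798: h=6, probe 6,7,8 -> slot 8
782: h=1 -> slot 1
153: h=10, probe 10,0 -> slot 0
Table: [153, 782, 420, _, _, _, 688, 84, 798, _, 318]

3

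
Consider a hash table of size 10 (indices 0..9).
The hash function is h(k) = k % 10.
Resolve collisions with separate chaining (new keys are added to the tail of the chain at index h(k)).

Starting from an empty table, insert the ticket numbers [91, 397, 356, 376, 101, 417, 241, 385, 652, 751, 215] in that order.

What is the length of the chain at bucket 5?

2

Insert 91: h=1, bucket 1 empty → new chain.
Insert 397: h=7, bucket 7 empty → new chain.
Insert 356: h=6, bucket 6 empty → new chain.
Insert 376: h=6, bucket 6 nonempty → append to chain.
Insert 101: h=1, bucket 1 nonempty → append to chain.
Insert 417: h=7, bucket 7 nonempty → append to chain.
Insert 241: h=1, bucket 1 nonempty → append to chain.
Insert 385: h=5, bucket 5 empty → new chain.
Insert 652: h=2, bucket 2 empty → new chain.
Insert 751: h=1, bucket 1 nonempty → append to chain.
Insert 215: h=5, bucket 5 nonempty → append to chain.
Final buckets:
0: ∅
1: 91 -> 101 -> 241 -> 751
2: 652
3: ∅
4: ∅
5: 385 -> 215
6: 356 -> 376
7: 397 -> 417
8: ∅
9: ∅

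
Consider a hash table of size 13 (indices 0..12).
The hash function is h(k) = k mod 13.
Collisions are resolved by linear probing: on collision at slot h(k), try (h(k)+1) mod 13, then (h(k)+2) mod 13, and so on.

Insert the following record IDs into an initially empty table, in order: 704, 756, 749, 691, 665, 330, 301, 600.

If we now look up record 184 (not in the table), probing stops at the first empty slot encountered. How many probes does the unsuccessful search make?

704 hashes to 2; slot 2 is free => place at 2.
756 hashes to 2; 2 taken => place at 3.
749 hashes to 8; slot 8 is free => place at 8.
691 hashes to 2; 2,3 taken => place at 4.
665 hashes to 2; 2,3,4 taken => place at 5.
330 hashes to 5; 5 taken => place at 6.
301 hashes to 2; 2,3,4,5,6 taken => place at 7.
600 hashes to 2; 2,3,4,5,6,7,8 taken => place at 9.
Table: [∅, ∅, 704, 756, 691, 665, 330, 301, 749, 600, ∅, ∅, ∅]
Lookup 184: h=2, probe 2,3,4,5,6,7,8,9,10 → slot 10 empty, not found.

9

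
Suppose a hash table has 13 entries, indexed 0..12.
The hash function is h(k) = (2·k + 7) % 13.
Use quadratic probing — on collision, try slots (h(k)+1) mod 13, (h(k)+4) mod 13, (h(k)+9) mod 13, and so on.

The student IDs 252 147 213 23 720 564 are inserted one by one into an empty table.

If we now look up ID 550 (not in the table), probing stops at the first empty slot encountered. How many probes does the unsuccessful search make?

2

Insert 252: h=4, slot 4 empty → index 4.
Insert 147: h=2, slot 2 empty → index 2.
Insert 213: h=4, slot 4 occupied → index 5.
Insert 23: h=1, slot 1 empty → index 1.
Insert 720: h=4, slots 4,5 occupied → index 8.
Insert 564: h=4, slots 4,5,8 occupied → index 0.
Table: [564, 23, 147, _, 252, 213, _, _, 720, _, _, _, _]
Lookup 550: h=2, probe 2,3 → slot 3 empty, not found.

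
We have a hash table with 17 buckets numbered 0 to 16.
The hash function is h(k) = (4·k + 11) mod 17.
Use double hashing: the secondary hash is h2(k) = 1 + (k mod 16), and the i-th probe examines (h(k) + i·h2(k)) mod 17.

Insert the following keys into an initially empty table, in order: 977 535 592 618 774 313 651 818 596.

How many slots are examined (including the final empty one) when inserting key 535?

977: h=9 => slot 9
535: h=9, h2=8, probe 9,0 => slot 0
592: h=16 => slot 16
618: h=1 => slot 1
774: h=13 => slot 13
313: h=5 => slot 5
651: h=14 => slot 14
818: h=2 => slot 2
596: h=15 => slot 15
Table: [535, 618, 818, _, _, 313, _, _, _, 977, _, _, _, 774, 651, 596, 592]

2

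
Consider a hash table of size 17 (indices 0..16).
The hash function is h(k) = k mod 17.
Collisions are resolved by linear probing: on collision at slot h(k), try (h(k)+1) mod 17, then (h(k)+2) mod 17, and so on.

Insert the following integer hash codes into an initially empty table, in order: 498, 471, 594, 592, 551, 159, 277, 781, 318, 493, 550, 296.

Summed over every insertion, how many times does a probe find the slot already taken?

Insert 498: h=5, slot 5 empty -> index 5.
Insert 471: h=12, slot 12 empty -> index 12.
Insert 594: h=16, slot 16 empty -> index 16.
Insert 592: h=14, slot 14 empty -> index 14.
Insert 551: h=7, slot 7 empty -> index 7.
Insert 159: h=6, slot 6 empty -> index 6.
Insert 277: h=5, slots 5,6,7 occupied -> index 8.
Insert 781: h=16, slot 16 occupied -> index 0.
Insert 318: h=12, slot 12 occupied -> index 13.
Insert 493: h=0, slot 0 occupied -> index 1.
Insert 550: h=6, slots 6,7,8 occupied -> index 9.
Insert 296: h=7, slots 7,8,9 occupied -> index 10.
Table: [781, 493, _, _, _, 498, 159, 551, 277, 550, 296, _, 471, 318, 592, _, 594]

12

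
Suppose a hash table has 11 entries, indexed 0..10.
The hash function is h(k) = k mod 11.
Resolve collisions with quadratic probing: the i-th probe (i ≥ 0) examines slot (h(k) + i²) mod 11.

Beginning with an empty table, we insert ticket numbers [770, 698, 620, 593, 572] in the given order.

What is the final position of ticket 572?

Insert 770: h=0, slot 0 empty => index 0.
Insert 698: h=5, slot 5 empty => index 5.
Insert 620: h=4, slot 4 empty => index 4.
Insert 593: h=10, slot 10 empty => index 10.
Insert 572: h=0, slot 0 occupied => index 1.
Table: [770, 572, _, _, 620, 698, _, _, _, _, 593]

1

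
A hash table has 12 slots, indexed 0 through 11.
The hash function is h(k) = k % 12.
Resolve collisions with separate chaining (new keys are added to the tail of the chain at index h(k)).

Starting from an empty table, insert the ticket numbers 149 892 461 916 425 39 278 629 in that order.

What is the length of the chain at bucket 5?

149 -> bucket 5
892 -> bucket 4
461 -> bucket 5 (collision)
916 -> bucket 4 (collision)
425 -> bucket 5 (collision)
39 -> bucket 3
278 -> bucket 2
629 -> bucket 5 (collision)
Final buckets:
0: —
1: —
2: 278
3: 39
4: 892 -> 916
5: 149 -> 461 -> 425 -> 629
6: —
7: —
8: —
9: —
10: —
11: —

4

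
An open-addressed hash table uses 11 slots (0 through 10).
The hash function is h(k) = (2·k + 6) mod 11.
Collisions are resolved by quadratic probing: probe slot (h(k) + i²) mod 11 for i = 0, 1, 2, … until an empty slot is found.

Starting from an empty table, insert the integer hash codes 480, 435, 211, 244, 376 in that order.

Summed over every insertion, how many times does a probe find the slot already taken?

480 hashes to 9; slot 9 is free → place at 9.
435 hashes to 7; slot 7 is free → place at 7.
211 hashes to 10; slot 10 is free → place at 10.
244 hashes to 10; 10 taken → place at 0.
376 hashes to 10; 10,0 taken → place at 3.
Table: [244, _, _, 376, _, _, _, 435, _, 480, 211]

3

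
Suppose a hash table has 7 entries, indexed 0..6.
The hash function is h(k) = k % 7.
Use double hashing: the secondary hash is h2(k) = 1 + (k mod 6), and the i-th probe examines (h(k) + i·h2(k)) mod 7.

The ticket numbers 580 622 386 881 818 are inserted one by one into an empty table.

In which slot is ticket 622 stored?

4

Insert 580: h=6, slot 6 empty => index 6.
Insert 622: h=6, h2=5, slot 6 occupied => index 4.
Insert 386: h=1, slot 1 empty => index 1.
Insert 881: h=6, h2=6, slot 6 occupied => index 5.
Insert 818: h=6, h2=3, slot 6 occupied => index 2.
Table: [—, 386, 818, —, 622, 881, 580]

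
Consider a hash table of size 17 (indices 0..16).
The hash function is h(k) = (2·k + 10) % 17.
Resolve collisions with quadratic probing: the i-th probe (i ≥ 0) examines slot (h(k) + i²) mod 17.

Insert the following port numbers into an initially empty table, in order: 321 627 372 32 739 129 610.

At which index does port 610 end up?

321 hashes to 6; slot 6 is free -> place at 6.
627 hashes to 6; 6 taken -> place at 7.
372 hashes to 6; 6,7 taken -> place at 10.
32 hashes to 6; 6,7,10 taken -> place at 15.
739 hashes to 9; slot 9 is free -> place at 9.
129 hashes to 13; slot 13 is free -> place at 13.
610 hashes to 6; 6,7,10,15 taken -> place at 5.
Table: [., ., ., ., ., 610, 321, 627, ., 739, 372, ., ., 129, ., 32, .]

5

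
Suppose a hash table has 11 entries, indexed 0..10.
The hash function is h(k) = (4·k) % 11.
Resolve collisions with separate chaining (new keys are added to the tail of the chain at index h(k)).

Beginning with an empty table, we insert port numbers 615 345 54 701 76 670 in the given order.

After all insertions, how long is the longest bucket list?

4

Insert 615: h=7, bucket 7 empty -> new chain.
Insert 345: h=5, bucket 5 empty -> new chain.
Insert 54: h=7, bucket 7 nonempty -> append to chain.
Insert 701: h=10, bucket 10 empty -> new chain.
Insert 76: h=7, bucket 7 nonempty -> append to chain.
Insert 670: h=7, bucket 7 nonempty -> append to chain.
Final buckets:
0: .
1: .
2: .
3: .
4: .
5: 345
6: .
7: 615 -> 54 -> 76 -> 670
8: .
9: .
10: 701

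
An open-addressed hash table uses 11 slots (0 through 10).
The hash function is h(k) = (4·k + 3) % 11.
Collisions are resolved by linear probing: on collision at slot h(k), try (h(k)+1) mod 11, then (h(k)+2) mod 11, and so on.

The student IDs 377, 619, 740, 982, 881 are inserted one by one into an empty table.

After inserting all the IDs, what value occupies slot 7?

982

377: h=4 => slot 4
619: h=4, probe 4,5 => slot 5
740: h=4, probe 4,5,6 => slot 6
982: h=4, probe 4,5,6,7 => slot 7
881: h=7, probe 7,8 => slot 8
Table: [_, _, _, _, 377, 619, 740, 982, 881, _, _]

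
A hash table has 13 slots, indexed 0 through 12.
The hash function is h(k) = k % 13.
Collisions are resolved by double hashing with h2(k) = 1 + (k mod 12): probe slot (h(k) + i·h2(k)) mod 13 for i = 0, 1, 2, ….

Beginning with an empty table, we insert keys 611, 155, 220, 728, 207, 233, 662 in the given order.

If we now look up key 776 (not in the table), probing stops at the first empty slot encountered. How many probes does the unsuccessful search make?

3

Insert 611: h=0, slot 0 empty -> index 0.
Insert 155: h=12, slot 12 empty -> index 12.
Insert 220: h=12, h2=5, slot 12 occupied -> index 4.
Insert 728: h=0, h2=9, slot 0 occupied -> index 9.
Insert 207: h=12, h2=4, slot 12 occupied -> index 3.
Insert 233: h=12, h2=6, slot 12 occupied -> index 5.
Insert 662: h=12, h2=3, slot 12 occupied -> index 2.
Table: [611, ∅, 662, 207, 220, 233, ∅, ∅, ∅, 728, ∅, ∅, 155]
Lookup 776: h=9, h2=9, probe 9,5,1 → slot 1 empty, not found.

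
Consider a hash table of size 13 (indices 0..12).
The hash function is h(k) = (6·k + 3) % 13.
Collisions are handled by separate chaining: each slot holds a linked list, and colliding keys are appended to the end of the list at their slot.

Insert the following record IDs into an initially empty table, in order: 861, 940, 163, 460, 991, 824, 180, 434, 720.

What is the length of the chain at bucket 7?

861 -> bucket 8
940 -> bucket 1
163 -> bucket 6
460 -> bucket 7
991 -> bucket 8 (collision)
824 -> bucket 7 (collision)
180 -> bucket 4
434 -> bucket 7 (collision)
720 -> bucket 7 (collision)
Final buckets:
0: ∅
1: 940
2: ∅
3: ∅
4: 180
5: ∅
6: 163
7: 460 -> 824 -> 434 -> 720
8: 861 -> 991
9: ∅
10: ∅
11: ∅
12: ∅

4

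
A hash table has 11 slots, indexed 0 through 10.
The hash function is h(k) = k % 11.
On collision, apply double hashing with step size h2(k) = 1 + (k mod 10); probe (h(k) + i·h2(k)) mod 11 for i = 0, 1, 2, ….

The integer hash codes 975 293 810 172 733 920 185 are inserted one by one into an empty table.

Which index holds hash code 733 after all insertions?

975: h=7 -> slot 7
293: h=7, h2=4, probe 7,0 -> slot 0
810: h=7, h2=1, probe 7,8 -> slot 8
172: h=7, h2=3, probe 7,10 -> slot 10
733: h=7, h2=4, probe 7,0,4 -> slot 4
920: h=7, h2=1, probe 7,8,9 -> slot 9
185: h=9, h2=6, probe 9,4,10,5 -> slot 5
Table: [293, ., ., ., 733, 185, ., 975, 810, 920, 172]

4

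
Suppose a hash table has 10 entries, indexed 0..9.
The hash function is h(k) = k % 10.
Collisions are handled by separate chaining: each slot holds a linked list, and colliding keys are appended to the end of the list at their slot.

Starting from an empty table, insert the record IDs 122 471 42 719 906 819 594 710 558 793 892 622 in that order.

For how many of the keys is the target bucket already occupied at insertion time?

4

Insert 122: h=2, bucket 2 empty → new chain.
Insert 471: h=1, bucket 1 empty → new chain.
Insert 42: h=2, bucket 2 nonempty → append to chain.
Insert 719: h=9, bucket 9 empty → new chain.
Insert 906: h=6, bucket 6 empty → new chain.
Insert 819: h=9, bucket 9 nonempty → append to chain.
Insert 594: h=4, bucket 4 empty → new chain.
Insert 710: h=0, bucket 0 empty → new chain.
Insert 558: h=8, bucket 8 empty → new chain.
Insert 793: h=3, bucket 3 empty → new chain.
Insert 892: h=2, bucket 2 nonempty → append to chain.
Insert 622: h=2, bucket 2 nonempty → append to chain.
Final buckets:
0: 710
1: 471
2: 122 -> 42 -> 892 -> 622
3: 793
4: 594
5: —
6: 906
7: —
8: 558
9: 719 -> 819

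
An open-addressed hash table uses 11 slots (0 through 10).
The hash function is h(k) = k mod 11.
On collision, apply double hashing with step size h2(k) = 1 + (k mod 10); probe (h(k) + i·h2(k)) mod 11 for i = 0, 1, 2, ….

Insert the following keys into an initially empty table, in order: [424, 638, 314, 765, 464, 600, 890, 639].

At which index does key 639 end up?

9

424: h=6 -> slot 6
638: h=0 -> slot 0
314: h=6, h2=5, probe 6,0,5 -> slot 5
765: h=6, h2=6, probe 6,1 -> slot 1
464: h=2 -> slot 2
600: h=6, h2=1, probe 6,7 -> slot 7
890: h=10 -> slot 10
639: h=1, h2=10, probe 1,0,10,9 -> slot 9
Table: [638, 765, 464, -, -, 314, 424, 600, -, 639, 890]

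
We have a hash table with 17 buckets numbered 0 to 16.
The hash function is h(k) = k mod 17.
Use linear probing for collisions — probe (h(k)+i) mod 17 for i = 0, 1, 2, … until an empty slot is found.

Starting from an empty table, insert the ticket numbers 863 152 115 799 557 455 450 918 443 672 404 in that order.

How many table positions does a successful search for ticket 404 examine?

9

Insert 863: h=13, slot 13 empty => index 13.
Insert 152: h=16, slot 16 empty => index 16.
Insert 115: h=13, slot 13 occupied => index 14.
Insert 799: h=0, slot 0 empty => index 0.
Insert 557: h=13, slots 13,14 occupied => index 15.
Insert 455: h=13, slots 13,14,15,16,0 occupied => index 1.
Insert 450: h=8, slot 8 empty => index 8.
Insert 918: h=0, slots 0,1 occupied => index 2.
Insert 443: h=1, slots 1,2 occupied => index 3.
Insert 672: h=9, slot 9 empty => index 9.
Insert 404: h=13, slots 13,14,15,16,0,1,2,3 occupied => index 4.
Table: [799, 455, 918, 443, 404, -, -, -, 450, 672, -, -, -, 863, 115, 557, 152]
Lookup 404: h=13, probe 13,14,15,16,0,1,2,3,4 → found at 4.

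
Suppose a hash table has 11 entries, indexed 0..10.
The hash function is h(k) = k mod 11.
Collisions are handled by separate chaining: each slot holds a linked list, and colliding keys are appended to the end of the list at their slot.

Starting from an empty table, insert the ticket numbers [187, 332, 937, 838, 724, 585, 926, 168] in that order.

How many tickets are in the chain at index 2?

5

187 -> bucket 0
332 -> bucket 2
937 -> bucket 2 (collision)
838 -> bucket 2 (collision)
724 -> bucket 9
585 -> bucket 2 (collision)
926 -> bucket 2 (collision)
168 -> bucket 3
Final buckets:
0: 187
1: .
2: 332 -> 937 -> 838 -> 585 -> 926
3: 168
4: .
5: .
6: .
7: .
8: .
9: 724
10: .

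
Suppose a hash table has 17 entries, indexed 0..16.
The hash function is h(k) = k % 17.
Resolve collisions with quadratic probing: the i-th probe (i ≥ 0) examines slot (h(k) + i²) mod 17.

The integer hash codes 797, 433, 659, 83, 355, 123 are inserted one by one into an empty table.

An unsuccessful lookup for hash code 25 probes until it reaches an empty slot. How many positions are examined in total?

2

Insert 797: h=15, slot 15 empty → index 15.
Insert 433: h=8, slot 8 empty → index 8.
Insert 659: h=13, slot 13 empty → index 13.
Insert 83: h=15, slot 15 occupied → index 16.
Insert 355: h=15, slots 15,16 occupied → index 2.
Insert 123: h=4, slot 4 empty → index 4.
Table: [∅, ∅, 355, ∅, 123, ∅, ∅, ∅, 433, ∅, ∅, ∅, ∅, 659, ∅, 797, 83]
Lookup 25: h=8, probe 8,9 → slot 9 empty, not found.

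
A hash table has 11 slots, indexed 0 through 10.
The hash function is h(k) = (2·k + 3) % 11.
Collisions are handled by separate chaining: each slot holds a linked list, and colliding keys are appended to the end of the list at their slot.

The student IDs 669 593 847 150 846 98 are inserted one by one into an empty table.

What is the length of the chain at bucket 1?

3

Insert 669: h=10, bucket 10 empty → new chain.
Insert 593: h=1, bucket 1 empty → new chain.
Insert 847: h=3, bucket 3 empty → new chain.
Insert 150: h=6, bucket 6 empty → new chain.
Insert 846: h=1, bucket 1 nonempty → append to chain.
Insert 98: h=1, bucket 1 nonempty → append to chain.
Final buckets:
0: —
1: 593 -> 846 -> 98
2: —
3: 847
4: —
5: —
6: 150
7: —
8: —
9: —
10: 669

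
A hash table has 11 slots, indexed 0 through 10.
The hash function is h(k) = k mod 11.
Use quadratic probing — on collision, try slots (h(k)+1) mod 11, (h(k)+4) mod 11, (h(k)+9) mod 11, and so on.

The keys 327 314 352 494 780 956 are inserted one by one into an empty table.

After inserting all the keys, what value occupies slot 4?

Insert 327: h=8, slot 8 empty → index 8.
Insert 314: h=6, slot 6 empty → index 6.
Insert 352: h=0, slot 0 empty → index 0.
Insert 494: h=10, slot 10 empty → index 10.
Insert 780: h=10, slots 10,0 occupied → index 3.
Insert 956: h=10, slots 10,0,3,8 occupied → index 4.
Table: [352, ., ., 780, 956, ., 314, ., 327, ., 494]

956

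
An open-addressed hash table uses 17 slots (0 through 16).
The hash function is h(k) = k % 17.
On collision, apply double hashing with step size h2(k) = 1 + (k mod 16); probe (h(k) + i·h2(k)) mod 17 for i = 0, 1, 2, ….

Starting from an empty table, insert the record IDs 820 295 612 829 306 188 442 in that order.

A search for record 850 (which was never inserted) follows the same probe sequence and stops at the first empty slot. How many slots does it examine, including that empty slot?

820: h=4 → slot 4
295: h=6 → slot 6
612: h=0 → slot 0
829: h=13 → slot 13
306: h=0, h2=3, probe 0,3 → slot 3
188: h=1 → slot 1
442: h=0, h2=11, probe 0,11 → slot 11
Table: [612, 188, _, 306, 820, _, 295, _, _, _, _, 442, _, 829, _, _, _]
Lookup 850: h=0, h2=3, probe 0,3,6,9 → slot 9 empty, not found.

4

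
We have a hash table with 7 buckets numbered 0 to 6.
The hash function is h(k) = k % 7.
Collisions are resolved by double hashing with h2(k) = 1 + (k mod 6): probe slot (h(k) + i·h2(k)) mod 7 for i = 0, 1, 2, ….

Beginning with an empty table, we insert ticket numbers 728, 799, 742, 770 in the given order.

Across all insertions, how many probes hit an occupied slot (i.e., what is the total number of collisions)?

728 hashes to 0; slot 0 is free -> place at 0.
799 hashes to 1; slot 1 is free -> place at 1.
742 hashes to 0, h2=5; 0 taken -> place at 5.
770 hashes to 0, h2=3; 0 taken -> place at 3.
Table: [728, 799, -, 770, -, 742, -]

2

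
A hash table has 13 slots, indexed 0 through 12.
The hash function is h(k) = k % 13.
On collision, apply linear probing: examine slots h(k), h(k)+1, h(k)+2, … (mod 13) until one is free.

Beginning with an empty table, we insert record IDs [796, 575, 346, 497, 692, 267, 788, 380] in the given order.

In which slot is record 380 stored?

796: h=3 -> slot 3
575: h=3, probe 3,4 -> slot 4
346: h=8 -> slot 8
497: h=3, probe 3,4,5 -> slot 5
692: h=3, probe 3,4,5,6 -> slot 6
267: h=7 -> slot 7
788: h=8, probe 8,9 -> slot 9
380: h=3, probe 3,4,5,6,7,8,9,10 -> slot 10
Table: [_, _, _, 796, 575, 497, 692, 267, 346, 788, 380, _, _]

10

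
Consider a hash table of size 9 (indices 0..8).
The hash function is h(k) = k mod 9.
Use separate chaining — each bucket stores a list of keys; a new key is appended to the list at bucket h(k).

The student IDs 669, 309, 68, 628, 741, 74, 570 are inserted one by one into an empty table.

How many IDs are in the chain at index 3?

Insert 669: h=3, bucket 3 empty -> new chain.
Insert 309: h=3, bucket 3 nonempty -> append to chain.
Insert 68: h=5, bucket 5 empty -> new chain.
Insert 628: h=7, bucket 7 empty -> new chain.
Insert 741: h=3, bucket 3 nonempty -> append to chain.
Insert 74: h=2, bucket 2 empty -> new chain.
Insert 570: h=3, bucket 3 nonempty -> append to chain.
Final buckets:
0: -
1: -
2: 74
3: 669 -> 309 -> 741 -> 570
4: -
5: 68
6: -
7: 628
8: -

4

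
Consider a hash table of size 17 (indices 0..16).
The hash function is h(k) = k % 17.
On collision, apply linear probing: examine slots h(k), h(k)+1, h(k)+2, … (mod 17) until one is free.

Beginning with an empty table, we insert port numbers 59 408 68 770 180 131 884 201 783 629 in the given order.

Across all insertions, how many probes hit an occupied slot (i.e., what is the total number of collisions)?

9

59: h=8 → slot 8
408: h=0 → slot 0
68: h=0, probe 0,1 → slot 1
770: h=5 → slot 5
180: h=10 → slot 10
131: h=12 → slot 12
884: h=0, probe 0,1,2 → slot 2
201: h=14 → slot 14
783: h=1, probe 1,2,3 → slot 3
629: h=0, probe 0,1,2,3,4 → slot 4
Table: [408, 68, 884, 783, 629, 770, -, -, 59, -, 180, -, 131, -, 201, -, -]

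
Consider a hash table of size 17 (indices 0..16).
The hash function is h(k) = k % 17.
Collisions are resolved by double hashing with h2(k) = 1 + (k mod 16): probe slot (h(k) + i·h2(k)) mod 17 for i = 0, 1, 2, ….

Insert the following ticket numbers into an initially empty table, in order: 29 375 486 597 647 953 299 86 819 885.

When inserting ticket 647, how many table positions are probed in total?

29 hashes to 12; slot 12 is free -> place at 12.
375 hashes to 1; slot 1 is free -> place at 1.
486 hashes to 10; slot 10 is free -> place at 10.
597 hashes to 2; slot 2 is free -> place at 2.
647 hashes to 1, h2=8; 1 taken -> place at 9.
953 hashes to 1, h2=10; 1 taken -> place at 11.
299 hashes to 10, h2=12; 10 taken -> place at 5.
86 hashes to 1, h2=7; 1 taken -> place at 8.
819 hashes to 3; slot 3 is free -> place at 3.
885 hashes to 1, h2=6; 1 taken -> place at 7.
Table: [., 375, 597, 819, ., 299, ., 885, 86, 647, 486, 953, 29, ., ., ., .]

2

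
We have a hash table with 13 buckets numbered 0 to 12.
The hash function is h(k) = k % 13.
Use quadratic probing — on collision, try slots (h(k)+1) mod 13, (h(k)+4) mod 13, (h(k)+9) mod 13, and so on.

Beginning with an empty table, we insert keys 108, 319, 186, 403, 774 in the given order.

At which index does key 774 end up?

8

108 hashes to 4; slot 4 is free -> place at 4.
319 hashes to 7; slot 7 is free -> place at 7.
186 hashes to 4; 4 taken -> place at 5.
403 hashes to 0; slot 0 is free -> place at 0.
774 hashes to 7; 7 taken -> place at 8.
Table: [403, ., ., ., 108, 186, ., 319, 774, ., ., ., .]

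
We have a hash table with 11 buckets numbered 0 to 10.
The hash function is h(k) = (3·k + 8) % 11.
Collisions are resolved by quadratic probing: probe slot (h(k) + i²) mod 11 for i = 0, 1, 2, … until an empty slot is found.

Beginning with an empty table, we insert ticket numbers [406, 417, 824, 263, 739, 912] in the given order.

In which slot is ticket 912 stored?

406 hashes to 5; slot 5 is free -> place at 5.
417 hashes to 5; 5 taken -> place at 6.
824 hashes to 5; 5,6 taken -> place at 9.
263 hashes to 5; 5,6,9 taken -> place at 3.
739 hashes to 3; 3 taken -> place at 4.
912 hashes to 5; 5,6,9,3 taken -> place at 10.
Table: [—, —, —, 263, 739, 406, 417, —, —, 824, 912]

10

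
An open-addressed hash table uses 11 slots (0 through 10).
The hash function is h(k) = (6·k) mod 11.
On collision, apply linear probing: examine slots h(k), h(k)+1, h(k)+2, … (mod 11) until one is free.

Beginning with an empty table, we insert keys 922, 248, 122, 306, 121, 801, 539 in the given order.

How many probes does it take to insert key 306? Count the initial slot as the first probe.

922 hashes to 10; slot 10 is free => place at 10.
248 hashes to 3; slot 3 is free => place at 3.
122 hashes to 6; slot 6 is free => place at 6.
306 hashes to 10; 10 taken => place at 0.
121 hashes to 0; 0 taken => place at 1.
801 hashes to 10; 10,0,1 taken => place at 2.
539 hashes to 0; 0,1,2,3 taken => place at 4.
Table: [306, 121, 801, 248, 539, —, 122, —, —, —, 922]

2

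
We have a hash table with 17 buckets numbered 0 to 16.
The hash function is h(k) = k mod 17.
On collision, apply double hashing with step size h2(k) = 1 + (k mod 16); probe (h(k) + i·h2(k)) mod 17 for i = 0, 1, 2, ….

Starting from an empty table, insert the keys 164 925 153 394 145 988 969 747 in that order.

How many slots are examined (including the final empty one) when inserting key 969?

164 hashes to 11; slot 11 is free => place at 11.
925 hashes to 7; slot 7 is free => place at 7.
153 hashes to 0; slot 0 is free => place at 0.
394 hashes to 3; slot 3 is free => place at 3.
145 hashes to 9; slot 9 is free => place at 9.
988 hashes to 2; slot 2 is free => place at 2.
969 hashes to 0, h2=10; 0 taken => place at 10.
747 hashes to 16; slot 16 is free => place at 16.
Table: [153, ∅, 988, 394, ∅, ∅, ∅, 925, ∅, 145, 969, 164, ∅, ∅, ∅, ∅, 747]

2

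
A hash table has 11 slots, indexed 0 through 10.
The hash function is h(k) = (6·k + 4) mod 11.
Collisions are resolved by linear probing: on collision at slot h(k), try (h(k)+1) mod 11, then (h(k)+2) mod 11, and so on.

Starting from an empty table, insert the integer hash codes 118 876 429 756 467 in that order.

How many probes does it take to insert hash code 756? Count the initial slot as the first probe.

118 hashes to 8; slot 8 is free -> place at 8.
876 hashes to 2; slot 2 is free -> place at 2.
429 hashes to 4; slot 4 is free -> place at 4.
756 hashes to 8; 8 taken -> place at 9.
467 hashes to 1; slot 1 is free -> place at 1.
Table: [-, 467, 876, -, 429, -, -, -, 118, 756, -]

2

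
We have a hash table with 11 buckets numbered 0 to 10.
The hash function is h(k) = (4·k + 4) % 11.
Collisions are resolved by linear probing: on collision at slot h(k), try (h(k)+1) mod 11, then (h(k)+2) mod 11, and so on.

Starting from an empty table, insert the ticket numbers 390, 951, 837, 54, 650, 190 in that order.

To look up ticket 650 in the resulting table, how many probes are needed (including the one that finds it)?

390: h=2 → slot 2
951: h=2, probe 2,3 → slot 3
837: h=8 → slot 8
54: h=0 → slot 0
650: h=8, probe 8,9 → slot 9
190: h=5 → slot 5
Table: [54, ∅, 390, 951, ∅, 190, ∅, ∅, 837, 650, ∅]
Lookup 650: h=8, probe 8,9 → found at 9.

2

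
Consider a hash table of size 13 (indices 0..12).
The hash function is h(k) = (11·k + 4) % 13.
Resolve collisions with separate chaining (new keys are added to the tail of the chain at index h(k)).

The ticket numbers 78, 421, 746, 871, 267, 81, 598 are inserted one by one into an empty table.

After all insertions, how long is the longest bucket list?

3

Insert 78: h=4, bucket 4 empty → new chain.
Insert 421: h=7, bucket 7 empty → new chain.
Insert 746: h=7, bucket 7 nonempty → append to chain.
Insert 871: h=4, bucket 4 nonempty → append to chain.
Insert 267: h=3, bucket 3 empty → new chain.
Insert 81: h=11, bucket 11 empty → new chain.
Insert 598: h=4, bucket 4 nonempty → append to chain.
Final buckets:
0: -
1: -
2: -
3: 267
4: 78 -> 871 -> 598
5: -
6: -
7: 421 -> 746
8: -
9: -
10: -
11: 81
12: -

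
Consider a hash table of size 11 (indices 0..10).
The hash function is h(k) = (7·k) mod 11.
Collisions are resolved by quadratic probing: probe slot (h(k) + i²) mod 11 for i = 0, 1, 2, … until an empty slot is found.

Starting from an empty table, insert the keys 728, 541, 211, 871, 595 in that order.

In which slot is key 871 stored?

Insert 728: h=3, slot 3 empty → index 3.
Insert 541: h=3, slot 3 occupied → index 4.
Insert 211: h=3, slots 3,4 occupied → index 7.
Insert 871: h=3, slots 3,4,7 occupied → index 1.
Insert 595: h=7, slot 7 occupied → index 8.
Table: [—, 871, —, 728, 541, —, —, 211, 595, —, —]

1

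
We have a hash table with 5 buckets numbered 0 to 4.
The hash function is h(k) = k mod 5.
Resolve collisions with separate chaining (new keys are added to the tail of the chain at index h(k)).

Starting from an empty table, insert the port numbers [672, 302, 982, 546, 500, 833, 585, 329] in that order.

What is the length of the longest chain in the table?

3

672 → bucket 2
302 → bucket 2 (collision)
982 → bucket 2 (collision)
546 → bucket 1
500 → bucket 0
833 → bucket 3
585 → bucket 0 (collision)
329 → bucket 4
Final buckets:
0: 500 -> 585
1: 546
2: 672 -> 302 -> 982
3: 833
4: 329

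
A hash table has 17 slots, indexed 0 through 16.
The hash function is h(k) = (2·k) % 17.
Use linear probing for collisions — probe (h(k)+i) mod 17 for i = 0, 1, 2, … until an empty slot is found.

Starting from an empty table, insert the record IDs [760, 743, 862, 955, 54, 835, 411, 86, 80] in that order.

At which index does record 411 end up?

11

760: h=7 -> slot 7
743: h=7, probe 7,8 -> slot 8
862: h=7, probe 7,8,9 -> slot 9
955: h=6 -> slot 6
54: h=6, probe 6,7,8,9,10 -> slot 10
835: h=4 -> slot 4
411: h=6, probe 6,7,8,9,10,11 -> slot 11
86: h=2 -> slot 2
80: h=7, probe 7,8,9,10,11,12 -> slot 12
Table: [—, —, 86, —, 835, —, 955, 760, 743, 862, 54, 411, 80, —, —, —, —]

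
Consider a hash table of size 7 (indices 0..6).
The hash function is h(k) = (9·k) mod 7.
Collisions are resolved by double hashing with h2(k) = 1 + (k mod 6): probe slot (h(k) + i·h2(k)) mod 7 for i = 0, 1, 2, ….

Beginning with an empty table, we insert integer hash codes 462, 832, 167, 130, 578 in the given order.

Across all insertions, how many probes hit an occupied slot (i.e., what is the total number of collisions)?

4

462: h=0 → slot 0
832: h=5 → slot 5
167: h=5, h2=6, probe 5,4 → slot 4
130: h=1 → slot 1
578: h=1, h2=3, probe 1,4,0,3 → slot 3
Table: [462, 130, -, 578, 167, 832, -]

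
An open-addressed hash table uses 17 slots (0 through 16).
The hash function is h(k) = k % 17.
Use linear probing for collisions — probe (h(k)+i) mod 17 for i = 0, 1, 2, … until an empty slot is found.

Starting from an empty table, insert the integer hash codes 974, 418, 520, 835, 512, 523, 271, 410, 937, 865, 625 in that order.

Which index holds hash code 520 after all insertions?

974: h=5 → slot 5
418: h=10 → slot 10
520: h=10, probe 10,11 → slot 11
835: h=2 → slot 2
512: h=2, probe 2,3 → slot 3
523: h=13 → slot 13
271: h=16 → slot 16
410: h=2, probe 2,3,4 → slot 4
937: h=2, probe 2,3,4,5,6 → slot 6
865: h=15 → slot 15
625: h=13, probe 13,14 → slot 14
Table: [-, -, 835, 512, 410, 974, 937, -, -, -, 418, 520, -, 523, 625, 865, 271]

11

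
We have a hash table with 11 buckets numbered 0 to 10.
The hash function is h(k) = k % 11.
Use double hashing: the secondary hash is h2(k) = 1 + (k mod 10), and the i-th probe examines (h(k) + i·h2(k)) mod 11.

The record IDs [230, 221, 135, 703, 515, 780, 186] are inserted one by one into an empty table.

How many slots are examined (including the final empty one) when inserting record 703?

230 hashes to 10; slot 10 is free => place at 10.
221 hashes to 1; slot 1 is free => place at 1.
135 hashes to 3; slot 3 is free => place at 3.
703 hashes to 10, h2=4; 10,3 taken => place at 7.
515 hashes to 9; slot 9 is free => place at 9.
780 hashes to 10, h2=1; 10 taken => place at 0.
186 hashes to 10, h2=7; 10 taken => place at 6.
Table: [780, 221, _, 135, _, _, 186, 703, _, 515, 230]

3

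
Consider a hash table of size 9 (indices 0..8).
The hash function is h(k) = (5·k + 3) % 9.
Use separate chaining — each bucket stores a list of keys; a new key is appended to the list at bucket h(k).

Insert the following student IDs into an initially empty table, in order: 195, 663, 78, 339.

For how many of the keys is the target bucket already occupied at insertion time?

Insert 195: h=6, bucket 6 empty -> new chain.
Insert 663: h=6, bucket 6 nonempty -> append to chain.
Insert 78: h=6, bucket 6 nonempty -> append to chain.
Insert 339: h=6, bucket 6 nonempty -> append to chain.
Final buckets:
0: _
1: _
2: _
3: _
4: _
5: _
6: 195 -> 663 -> 78 -> 339
7: _
8: _

3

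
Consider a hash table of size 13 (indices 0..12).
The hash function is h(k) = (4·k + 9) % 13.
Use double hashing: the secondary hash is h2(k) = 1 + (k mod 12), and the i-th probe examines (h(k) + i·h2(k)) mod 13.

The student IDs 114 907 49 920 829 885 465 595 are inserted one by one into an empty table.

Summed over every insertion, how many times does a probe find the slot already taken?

9

114: h=10 -> slot 10
907: h=10, h2=8, probe 10,5 -> slot 5
49: h=10, h2=2, probe 10,12 -> slot 12
920: h=10, h2=9, probe 10,6 -> slot 6
829: h=10, h2=2, probe 10,12,1 -> slot 1
885: h=0 -> slot 0
465: h=10, h2=10, probe 10,7 -> slot 7
595: h=10, h2=8, probe 10,5,0,8 -> slot 8
Table: [885, 829, ., ., ., 907, 920, 465, 595, ., 114, ., 49]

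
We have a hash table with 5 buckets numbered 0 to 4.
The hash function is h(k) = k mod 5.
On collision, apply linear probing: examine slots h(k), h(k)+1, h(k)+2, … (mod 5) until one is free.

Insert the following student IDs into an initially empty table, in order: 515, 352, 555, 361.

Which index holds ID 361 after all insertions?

515 hashes to 0; slot 0 is free → place at 0.
352 hashes to 2; slot 2 is free → place at 2.
555 hashes to 0; 0 taken → place at 1.
361 hashes to 1; 1,2 taken → place at 3.
Table: [515, 555, 352, 361, ∅]

3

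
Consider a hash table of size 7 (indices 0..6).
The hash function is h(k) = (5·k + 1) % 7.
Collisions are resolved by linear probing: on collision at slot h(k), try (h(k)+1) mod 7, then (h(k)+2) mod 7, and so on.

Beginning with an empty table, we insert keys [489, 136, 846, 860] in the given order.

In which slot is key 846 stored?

Insert 489: h=3, slot 3 empty → index 3.
Insert 136: h=2, slot 2 empty → index 2.
Insert 846: h=3, slot 3 occupied → index 4.
Insert 860: h=3, slots 3,4 occupied → index 5.
Table: [∅, ∅, 136, 489, 846, 860, ∅]

4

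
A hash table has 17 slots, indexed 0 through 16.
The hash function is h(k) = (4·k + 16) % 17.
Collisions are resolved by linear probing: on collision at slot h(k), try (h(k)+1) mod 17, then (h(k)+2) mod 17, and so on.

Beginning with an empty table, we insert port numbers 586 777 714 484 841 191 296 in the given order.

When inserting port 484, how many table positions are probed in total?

586 hashes to 14; slot 14 is free → place at 14.
777 hashes to 13; slot 13 is free → place at 13.
714 hashes to 16; slot 16 is free → place at 16.
484 hashes to 14; 14 taken → place at 15.
841 hashes to 14; 14,15,16 taken → place at 0.
191 hashes to 15; 15,16,0 taken → place at 1.
296 hashes to 10; slot 10 is free → place at 10.
Table: [841, 191, ∅, ∅, ∅, ∅, ∅, ∅, ∅, ∅, 296, ∅, ∅, 777, 586, 484, 714]

2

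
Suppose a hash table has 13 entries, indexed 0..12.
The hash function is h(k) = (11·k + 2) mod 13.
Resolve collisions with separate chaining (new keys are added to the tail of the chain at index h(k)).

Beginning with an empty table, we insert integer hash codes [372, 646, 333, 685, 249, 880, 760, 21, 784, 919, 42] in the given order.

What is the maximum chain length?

Insert 372: h=12, bucket 12 empty → new chain.
Insert 646: h=10, bucket 10 empty → new chain.
Insert 333: h=12, bucket 12 nonempty → append to chain.
Insert 685: h=10, bucket 10 nonempty → append to chain.
Insert 249: h=11, bucket 11 empty → new chain.
Insert 880: h=10, bucket 10 nonempty → append to chain.
Insert 760: h=3, bucket 3 empty → new chain.
Insert 21: h=12, bucket 12 nonempty → append to chain.
Insert 784: h=7, bucket 7 empty → new chain.
Insert 919: h=10, bucket 10 nonempty → append to chain.
Insert 42: h=9, bucket 9 empty → new chain.
Final buckets:
0: -
1: -
2: -
3: 760
4: -
5: -
6: -
7: 784
8: -
9: 42
10: 646 -> 685 -> 880 -> 919
11: 249
12: 372 -> 333 -> 21

4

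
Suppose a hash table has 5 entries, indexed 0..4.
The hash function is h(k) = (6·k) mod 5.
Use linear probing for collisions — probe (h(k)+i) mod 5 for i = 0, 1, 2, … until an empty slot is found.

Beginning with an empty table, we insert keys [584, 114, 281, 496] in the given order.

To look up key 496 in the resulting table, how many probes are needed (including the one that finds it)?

2

Insert 584: h=4, slot 4 empty => index 4.
Insert 114: h=4, slot 4 occupied => index 0.
Insert 281: h=1, slot 1 empty => index 1.
Insert 496: h=1, slot 1 occupied => index 2.
Table: [114, 281, 496, _, 584]
Lookup 496: h=1, probe 1,2 → found at 2.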